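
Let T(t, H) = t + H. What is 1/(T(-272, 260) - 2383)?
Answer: -1/2395 ≈ -0.00041754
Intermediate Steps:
T(t, H) = H + t
1/(T(-272, 260) - 2383) = 1/((260 - 272) - 2383) = 1/(-12 - 2383) = 1/(-2395) = -1/2395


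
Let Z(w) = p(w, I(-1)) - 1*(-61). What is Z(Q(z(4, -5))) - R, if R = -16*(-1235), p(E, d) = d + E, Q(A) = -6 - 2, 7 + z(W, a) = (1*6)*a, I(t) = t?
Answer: -19708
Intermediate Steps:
z(W, a) = -7 + 6*a (z(W, a) = -7 + (1*6)*a = -7 + 6*a)
Q(A) = -8
p(E, d) = E + d
R = 19760
Z(w) = 60 + w (Z(w) = (w - 1) - 1*(-61) = (-1 + w) + 61 = 60 + w)
Z(Q(z(4, -5))) - R = (60 - 8) - 1*19760 = 52 - 19760 = -19708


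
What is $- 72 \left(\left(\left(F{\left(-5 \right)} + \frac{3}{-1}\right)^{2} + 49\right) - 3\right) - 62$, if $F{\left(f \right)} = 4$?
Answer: $-3446$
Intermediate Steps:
$- 72 \left(\left(\left(F{\left(-5 \right)} + \frac{3}{-1}\right)^{2} + 49\right) - 3\right) - 62 = - 72 \left(\left(\left(4 + \frac{3}{-1}\right)^{2} + 49\right) - 3\right) - 62 = - 72 \left(\left(\left(4 + 3 \left(-1\right)\right)^{2} + 49\right) - 3\right) - 62 = - 72 \left(\left(\left(4 - 3\right)^{2} + 49\right) - 3\right) - 62 = - 72 \left(\left(1^{2} + 49\right) - 3\right) - 62 = - 72 \left(\left(1 + 49\right) - 3\right) - 62 = - 72 \left(50 - 3\right) - 62 = \left(-72\right) 47 - 62 = -3384 - 62 = -3446$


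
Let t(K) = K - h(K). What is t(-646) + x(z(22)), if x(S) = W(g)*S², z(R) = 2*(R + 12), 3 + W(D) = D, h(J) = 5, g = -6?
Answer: -42267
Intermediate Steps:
W(D) = -3 + D
z(R) = 24 + 2*R (z(R) = 2*(12 + R) = 24 + 2*R)
t(K) = -5 + K (t(K) = K - 1*5 = K - 5 = -5 + K)
x(S) = -9*S² (x(S) = (-3 - 6)*S² = -9*S²)
t(-646) + x(z(22)) = (-5 - 646) - 9*(24 + 2*22)² = -651 - 9*(24 + 44)² = -651 - 9*68² = -651 - 9*4624 = -651 - 41616 = -42267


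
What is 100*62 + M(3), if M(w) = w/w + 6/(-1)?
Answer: 6195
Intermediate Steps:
M(w) = -5 (M(w) = 1 + 6*(-1) = 1 - 6 = -5)
100*62 + M(3) = 100*62 - 5 = 6200 - 5 = 6195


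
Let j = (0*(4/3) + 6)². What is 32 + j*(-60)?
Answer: -2128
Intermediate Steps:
j = 36 (j = (0*(4*(⅓)) + 6)² = (0*(4/3) + 6)² = (0 + 6)² = 6² = 36)
32 + j*(-60) = 32 + 36*(-60) = 32 - 2160 = -2128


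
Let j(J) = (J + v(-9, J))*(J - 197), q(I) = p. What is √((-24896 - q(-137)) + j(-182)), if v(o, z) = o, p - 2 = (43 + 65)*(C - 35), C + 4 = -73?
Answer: √59587 ≈ 244.10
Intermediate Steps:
C = -77 (C = -4 - 73 = -77)
p = -12094 (p = 2 + (43 + 65)*(-77 - 35) = 2 + 108*(-112) = 2 - 12096 = -12094)
q(I) = -12094
j(J) = (-197 + J)*(-9 + J) (j(J) = (J - 9)*(J - 197) = (-9 + J)*(-197 + J) = (-197 + J)*(-9 + J))
√((-24896 - q(-137)) + j(-182)) = √((-24896 - 1*(-12094)) + (1773 + (-182)² - 206*(-182))) = √((-24896 + 12094) + (1773 + 33124 + 37492)) = √(-12802 + 72389) = √59587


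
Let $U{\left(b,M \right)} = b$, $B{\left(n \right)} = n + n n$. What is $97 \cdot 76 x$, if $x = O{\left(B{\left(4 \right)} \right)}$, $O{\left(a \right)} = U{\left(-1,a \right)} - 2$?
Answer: $-22116$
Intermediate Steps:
$B{\left(n \right)} = n + n^{2}$
$O{\left(a \right)} = -3$ ($O{\left(a \right)} = -1 - 2 = -3$)
$x = -3$
$97 \cdot 76 x = 97 \cdot 76 \left(-3\right) = 7372 \left(-3\right) = -22116$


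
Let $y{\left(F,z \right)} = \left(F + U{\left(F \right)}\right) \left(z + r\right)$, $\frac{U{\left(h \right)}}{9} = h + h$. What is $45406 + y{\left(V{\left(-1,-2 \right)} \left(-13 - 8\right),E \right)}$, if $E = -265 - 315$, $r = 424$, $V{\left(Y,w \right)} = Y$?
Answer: $-16838$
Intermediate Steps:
$U{\left(h \right)} = 18 h$ ($U{\left(h \right)} = 9 \left(h + h\right) = 9 \cdot 2 h = 18 h$)
$E = -580$ ($E = -265 - 315 = -580$)
$y{\left(F,z \right)} = 19 F \left(424 + z\right)$ ($y{\left(F,z \right)} = \left(F + 18 F\right) \left(z + 424\right) = 19 F \left(424 + z\right)$)
$45406 + y{\left(V{\left(-1,-2 \right)} \left(-13 - 8\right),E \right)} = 45406 + 19 \left(- (-13 - 8)\right) \left(424 - 580\right) = 45406 + 19 \left(\left(-1\right) \left(-21\right)\right) \left(-156\right) = 45406 + 19 \cdot 21 \left(-156\right) = 45406 - 62244 = -16838$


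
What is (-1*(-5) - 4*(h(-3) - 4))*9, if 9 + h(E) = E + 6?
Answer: 405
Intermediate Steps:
h(E) = -3 + E (h(E) = -9 + (E + 6) = -9 + (6 + E) = -3 + E)
(-1*(-5) - 4*(h(-3) - 4))*9 = (-1*(-5) - 4*((-3 - 3) - 4))*9 = (5 - 4*(-6 - 4))*9 = (5 - 4*(-10))*9 = (5 + 40)*9 = 45*9 = 405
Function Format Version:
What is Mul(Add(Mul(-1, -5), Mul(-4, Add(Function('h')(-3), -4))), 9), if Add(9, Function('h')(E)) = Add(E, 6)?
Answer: 405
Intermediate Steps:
Function('h')(E) = Add(-3, E) (Function('h')(E) = Add(-9, Add(E, 6)) = Add(-9, Add(6, E)) = Add(-3, E))
Mul(Add(Mul(-1, -5), Mul(-4, Add(Function('h')(-3), -4))), 9) = Mul(Add(Mul(-1, -5), Mul(-4, Add(Add(-3, -3), -4))), 9) = Mul(Add(5, Mul(-4, Add(-6, -4))), 9) = Mul(Add(5, Mul(-4, -10)), 9) = Mul(Add(5, 40), 9) = Mul(45, 9) = 405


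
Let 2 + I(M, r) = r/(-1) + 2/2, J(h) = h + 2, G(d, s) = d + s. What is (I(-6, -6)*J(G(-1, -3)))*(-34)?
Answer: 340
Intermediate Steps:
J(h) = 2 + h
I(M, r) = -1 - r (I(M, r) = -2 + (r/(-1) + 2/2) = -2 + (r*(-1) + 2*(1/2)) = -2 + (-r + 1) = -2 + (1 - r) = -1 - r)
(I(-6, -6)*J(G(-1, -3)))*(-34) = ((-1 - 1*(-6))*(2 + (-1 - 3)))*(-34) = ((-1 + 6)*(2 - 4))*(-34) = (5*(-2))*(-34) = -10*(-34) = 340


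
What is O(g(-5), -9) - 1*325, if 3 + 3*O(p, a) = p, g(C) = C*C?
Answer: -953/3 ≈ -317.67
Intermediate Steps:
g(C) = C²
O(p, a) = -1 + p/3
O(g(-5), -9) - 1*325 = (-1 + (⅓)*(-5)²) - 1*325 = (-1 + (⅓)*25) - 325 = (-1 + 25/3) - 325 = 22/3 - 325 = -953/3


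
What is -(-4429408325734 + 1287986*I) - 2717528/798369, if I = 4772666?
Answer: -124670302983072466/72579 ≈ -1.7177e+12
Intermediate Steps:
-(-4429408325734 + 1287986*I) - 2717528/798369 = -1287986/(1/(4772666 - 3439019)) - 2717528/798369 = -1287986/(1/1333647) - 2717528*1/798369 = -1287986/1/1333647 - 247048/72579 = -1287986*1333647 - 247048/72579 = -1717718664942 - 247048/72579 = -124670302983072466/72579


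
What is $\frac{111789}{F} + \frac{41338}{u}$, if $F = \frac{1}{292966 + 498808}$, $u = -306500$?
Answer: $\frac{13564406329858831}{153250} \approx 8.8512 \cdot 10^{10}$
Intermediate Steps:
$F = \frac{1}{791774} \approx 1.263 \cdot 10^{-6}$
$\frac{111789}{F} + \frac{41338}{u} = 111789 \frac{1}{\frac{1}{791774}} + \frac{41338}{-306500} = 111789 \cdot 791774 + 41338 \left(- \frac{1}{306500}\right) = 88511623686 - \frac{20669}{153250} = \frac{13564406329858831}{153250}$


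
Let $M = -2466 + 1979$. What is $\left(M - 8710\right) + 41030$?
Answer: $31833$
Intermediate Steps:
$M = -487$
$\left(M - 8710\right) + 41030 = \left(-487 - 8710\right) + 41030 = -9197 + 41030 = 31833$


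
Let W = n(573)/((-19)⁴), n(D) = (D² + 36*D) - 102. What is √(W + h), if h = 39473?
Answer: 2*√1286127422/361 ≈ 198.68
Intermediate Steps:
n(D) = -102 + D² + 36*D
W = 348855/130321 (W = (-102 + 573² + 36*573)/((-19)⁴) = (-102 + 328329 + 20628)/130321 = 348855*(1/130321) = 348855/130321 ≈ 2.6769)
√(W + h) = √(348855/130321 + 39473) = √(5144509688/130321) = 2*√1286127422/361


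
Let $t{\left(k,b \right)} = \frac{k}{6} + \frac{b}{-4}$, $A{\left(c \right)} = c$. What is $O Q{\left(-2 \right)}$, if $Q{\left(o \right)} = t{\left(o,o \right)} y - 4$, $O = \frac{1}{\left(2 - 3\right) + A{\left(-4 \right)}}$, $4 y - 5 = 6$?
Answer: $\frac{17}{24} \approx 0.70833$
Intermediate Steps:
$t{\left(k,b \right)} = - \frac{b}{4} + \frac{k}{6}$ ($t{\left(k,b \right)} = k \frac{1}{6} + b \left(- \frac{1}{4}\right) = \frac{k}{6} - \frac{b}{4} = - \frac{b}{4} + \frac{k}{6}$)
$y = \frac{11}{4}$ ($y = \frac{5}{4} + \frac{1}{4} \cdot 6 = \frac{5}{4} + \frac{3}{2} = \frac{11}{4} \approx 2.75$)
$O = - \frac{1}{5}$ ($O = \frac{1}{\left(2 - 3\right) - 4} = \frac{1}{-1 - 4} = \frac{1}{-5} = - \frac{1}{5} \approx -0.2$)
$Q{\left(o \right)} = -4 - \frac{11 o}{48}$ ($Q{\left(o \right)} = \left(- \frac{o}{4} + \frac{o}{6}\right) \frac{11}{4} - 4 = - \frac{o}{12} \cdot \frac{11}{4} - 4 = - \frac{11 o}{48} - 4 = -4 - \frac{11 o}{48}$)
$O Q{\left(-2 \right)} = - \frac{-4 - - \frac{11}{24}}{5} = - \frac{-4 + \frac{11}{24}}{5} = \left(- \frac{1}{5}\right) \left(- \frac{85}{24}\right) = \frac{17}{24}$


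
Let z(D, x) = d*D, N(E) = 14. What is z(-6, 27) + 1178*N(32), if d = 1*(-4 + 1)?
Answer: 16510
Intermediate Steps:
d = -3 (d = 1*(-3) = -3)
z(D, x) = -3*D
z(-6, 27) + 1178*N(32) = -3*(-6) + 1178*14 = 18 + 16492 = 16510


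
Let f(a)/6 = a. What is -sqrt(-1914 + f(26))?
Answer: -I*sqrt(1758) ≈ -41.929*I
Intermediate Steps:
f(a) = 6*a
-sqrt(-1914 + f(26)) = -sqrt(-1914 + 6*26) = -sqrt(-1914 + 156) = -sqrt(-1758) = -I*sqrt(1758)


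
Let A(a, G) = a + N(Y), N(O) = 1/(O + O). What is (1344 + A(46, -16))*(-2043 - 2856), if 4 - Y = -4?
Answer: -108958659/16 ≈ -6.8099e+6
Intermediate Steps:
Y = 8 (Y = 4 - 1*(-4) = 4 + 4 = 8)
N(O) = 1/(2*O)
A(a, G) = 1/16 + a (A(a, G) = a + (½)/8 = a + (½)*(⅛) = a + 1/16 = 1/16 + a)
(1344 + A(46, -16))*(-2043 - 2856) = (1344 + (1/16 + 46))*(-2043 - 2856) = (1344 + 737/16)*(-4899) = (22241/16)*(-4899) = -108958659/16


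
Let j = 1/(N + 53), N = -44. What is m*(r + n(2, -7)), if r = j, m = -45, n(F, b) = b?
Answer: 310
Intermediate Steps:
j = ⅑ (j = 1/(-44 + 53) = 1/9 = ⅑ ≈ 0.11111)
r = ⅑ ≈ 0.11111
m*(r + n(2, -7)) = -45*(⅑ - 7) = -45*(-62/9) = 310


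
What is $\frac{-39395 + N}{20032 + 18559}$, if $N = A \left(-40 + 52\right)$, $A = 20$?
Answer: $- \frac{39155}{38591} \approx -1.0146$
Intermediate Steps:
$N = 240$ ($N = 20 \left(-40 + 52\right) = 20 \cdot 12 = 240$)
$\frac{-39395 + N}{20032 + 18559} = \frac{-39395 + 240}{20032 + 18559} = - \frac{39155}{38591}$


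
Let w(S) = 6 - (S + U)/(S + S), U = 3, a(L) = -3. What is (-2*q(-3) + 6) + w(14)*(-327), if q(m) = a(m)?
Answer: -49041/28 ≈ -1751.5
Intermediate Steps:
q(m) = -3
w(S) = 6 - (3 + S)/(2*S) (w(S) = 6 - (S + 3)/(S + S) = 6 - (3 + S)/(2*S))
(-2*q(-3) + 6) + w(14)*(-327) = (-2*(-3) + 6) + ((½)*(-3 + 11*14)/14)*(-327) = (6 + 6) + ((½)*(1/14)*(-3 + 154))*(-327) = 12 + ((½)*(1/14)*151)*(-327) = 12 + (151/28)*(-327) = 12 - 49377/28 = -49041/28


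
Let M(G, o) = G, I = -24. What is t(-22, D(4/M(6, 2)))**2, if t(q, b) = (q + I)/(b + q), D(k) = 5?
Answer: 2116/289 ≈ 7.3218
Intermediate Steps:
t(q, b) = (-24 + q)/(b + q) (t(q, b) = (q - 24)/(b + q) = (-24 + q)/(b + q))
t(-22, D(4/M(6, 2)))**2 = ((-24 - 22)/(5 - 22))**2 = (-46/(-17))**2 = (-1/17*(-46))**2 = (46/17)**2 = 2116/289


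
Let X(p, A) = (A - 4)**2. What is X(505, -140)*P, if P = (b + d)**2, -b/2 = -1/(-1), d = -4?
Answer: 746496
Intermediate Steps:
b = -2 (b = -(-2)/(-1) = -(-2)*(-1) = -2*1 = -2)
X(p, A) = (-4 + A)**2
P = 36 (P = (-2 - 4)**2 = (-6)**2 = 36)
X(505, -140)*P = (-4 - 140)**2*36 = (-144)**2*36 = 20736*36 = 746496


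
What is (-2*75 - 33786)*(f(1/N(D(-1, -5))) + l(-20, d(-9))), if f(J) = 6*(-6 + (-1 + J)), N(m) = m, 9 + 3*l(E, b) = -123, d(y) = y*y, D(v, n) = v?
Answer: 3122112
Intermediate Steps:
d(y) = y**2
l(E, b) = -44 (l(E, b) = -3 + (1/3)*(-123) = -3 - 41 = -44)
f(J) = -42 + 6*J (f(J) = 6*(-7 + J) = -42 + 6*J)
(-2*75 - 33786)*(f(1/N(D(-1, -5))) + l(-20, d(-9))) = (-2*75 - 33786)*((-42 + 6/(-1)) - 44) = (-150 - 33786)*((-42 + 6*(-1)) - 44) = -33936*((-42 - 6) - 44) = -33936*(-48 - 44) = -33936*(-92) = 3122112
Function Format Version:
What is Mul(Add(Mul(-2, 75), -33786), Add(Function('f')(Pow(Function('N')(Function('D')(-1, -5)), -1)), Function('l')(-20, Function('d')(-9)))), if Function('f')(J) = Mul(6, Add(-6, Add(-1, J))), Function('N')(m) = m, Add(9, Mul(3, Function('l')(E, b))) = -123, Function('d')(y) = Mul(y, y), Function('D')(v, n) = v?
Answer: 3122112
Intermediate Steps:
Function('d')(y) = Pow(y, 2)
Function('l')(E, b) = -44 (Function('l')(E, b) = Add(-3, Mul(Rational(1, 3), -123)) = Add(-3, -41) = -44)
Function('f')(J) = Add(-42, Mul(6, J)) (Function('f')(J) = Mul(6, Add(-7, J)) = Add(-42, Mul(6, J)))
Mul(Add(Mul(-2, 75), -33786), Add(Function('f')(Pow(Function('N')(Function('D')(-1, -5)), -1)), Function('l')(-20, Function('d')(-9)))) = Mul(Add(Mul(-2, 75), -33786), Add(Add(-42, Mul(6, Pow(-1, -1))), -44)) = Mul(Add(-150, -33786), Add(Add(-42, Mul(6, -1)), -44)) = Mul(-33936, Add(Add(-42, -6), -44)) = Mul(-33936, Add(-48, -44)) = Mul(-33936, -92) = 3122112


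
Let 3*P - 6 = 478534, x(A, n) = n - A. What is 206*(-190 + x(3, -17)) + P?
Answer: 348760/3 ≈ 1.1625e+5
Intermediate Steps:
P = 478540/3 (P = 2 + (⅓)*478534 = 2 + 478534/3 = 478540/3 ≈ 1.5951e+5)
206*(-190 + x(3, -17)) + P = 206*(-190 + (-17 - 1*3)) + 478540/3 = 206*(-190 + (-17 - 3)) + 478540/3 = 206*(-190 - 20) + 478540/3 = 206*(-210) + 478540/3 = -43260 + 478540/3 = 348760/3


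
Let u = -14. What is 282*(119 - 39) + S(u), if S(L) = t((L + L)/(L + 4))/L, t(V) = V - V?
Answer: 22560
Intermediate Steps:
t(V) = 0
S(L) = 0 (S(L) = 0/L = 0)
282*(119 - 39) + S(u) = 282*(119 - 39) + 0 = 282*80 + 0 = 22560 + 0 = 22560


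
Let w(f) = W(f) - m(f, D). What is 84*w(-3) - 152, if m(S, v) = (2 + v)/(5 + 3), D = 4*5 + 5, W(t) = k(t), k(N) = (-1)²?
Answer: -703/2 ≈ -351.50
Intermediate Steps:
k(N) = 1
W(t) = 1
D = 25 (D = 20 + 5 = 25)
m(S, v) = ¼ + v/8 (m(S, v) = (2 + v)/8 = (2 + v)*(⅛) = ¼ + v/8)
w(f) = -19/8 (w(f) = 1 - (¼ + (⅛)*25) = 1 - (¼ + 25/8) = 1 - 1*27/8 = 1 - 27/8 = -19/8)
84*w(-3) - 152 = 84*(-19/8) - 152 = -399/2 - 152 = -703/2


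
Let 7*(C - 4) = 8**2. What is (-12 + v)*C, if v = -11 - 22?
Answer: -4140/7 ≈ -591.43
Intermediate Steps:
v = -33
C = 92/7 (C = 4 + (1/7)*8**2 = 4 + (1/7)*64 = 4 + 64/7 = 92/7 ≈ 13.143)
(-12 + v)*C = (-12 - 33)*(92/7) = -45*92/7 = -4140/7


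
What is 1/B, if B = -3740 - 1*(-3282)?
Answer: -1/458 ≈ -0.0021834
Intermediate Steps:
B = -458 (B = -3740 + 3282 = -458)
1/B = 1/(-458) = -1/458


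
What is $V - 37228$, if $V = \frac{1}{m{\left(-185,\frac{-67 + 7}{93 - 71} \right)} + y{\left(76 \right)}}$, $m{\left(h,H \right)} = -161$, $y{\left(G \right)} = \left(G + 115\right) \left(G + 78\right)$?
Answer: $- \frac{1089030683}{29253} \approx -37228.0$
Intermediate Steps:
$y{\left(G \right)} = \left(78 + G\right) \left(115 + G\right)$ ($y{\left(G \right)} = \left(115 + G\right) \left(78 + G\right) = \left(78 + G\right) \left(115 + G\right)$)
$V = \frac{1}{29253}$ ($V = \frac{1}{-161 + \left(8970 + 76^{2} + 193 \cdot 76\right)} = \frac{1}{-161 + \left(8970 + 5776 + 14668\right)} = \frac{1}{-161 + 29414} = \frac{1}{29253} \approx 3.4185 \cdot 10^{-5}$)
$V - 37228 = \frac{1}{29253} - 37228 = - \frac{1089030683}{29253}$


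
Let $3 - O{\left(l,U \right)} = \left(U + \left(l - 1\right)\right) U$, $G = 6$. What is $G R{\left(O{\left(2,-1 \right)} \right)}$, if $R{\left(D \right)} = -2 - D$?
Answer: $-30$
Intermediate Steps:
$O{\left(l,U \right)} = 3 - U \left(-1 + U + l\right)$ ($O{\left(l,U \right)} = 3 - \left(U + \left(l - 1\right)\right) U = 3 - \left(U + \left(-1 + l\right)\right) U = 3 - \left(-1 + U + l\right) U = 3 - U \left(-1 + U + l\right)$)
$G R{\left(O{\left(2,-1 \right)} \right)} = 6 \left(-2 - \left(3 - 1 - \left(-1\right)^{2} - \left(-1\right) 2\right)\right) = 6 \left(-2 - \left(3 - 1 - 1 + 2\right)\right) = 6 \left(-2 - 3\right) = 6 \left(-5\right) = -30$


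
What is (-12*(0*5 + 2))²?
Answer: 576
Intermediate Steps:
(-12*(0*5 + 2))² = (-12*(0 + 2))² = (-12*2)² = (-24)² = 576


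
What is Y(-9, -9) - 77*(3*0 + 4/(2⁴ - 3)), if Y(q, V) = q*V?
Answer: 745/13 ≈ 57.308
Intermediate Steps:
Y(q, V) = V*q
Y(-9, -9) - 77*(3*0 + 4/(2⁴ - 3)) = -9*(-9) - 77*(3*0 + 4/(2⁴ - 3)) = 81 - 77*(0 + 4/(16 - 3)) = 81 - 77*(0 + 4/13) = 81 - 77*4/13 = 81 - 308/13 = 745/13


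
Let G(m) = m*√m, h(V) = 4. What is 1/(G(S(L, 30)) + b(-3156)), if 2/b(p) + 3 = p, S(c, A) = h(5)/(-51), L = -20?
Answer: -15520167/11837122 + 37699506*I*√51/5918561 ≈ -1.3111 + 45.489*I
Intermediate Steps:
S(c, A) = -4/51 (S(c, A) = 4/(-51) = 4*(-1/51) = -4/51)
b(p) = 2/(-3 + p)
G(m) = m^(3/2)
1/(G(S(L, 30)) + b(-3156)) = 1/((-4/51)^(3/2) + 2/(-3 - 3156)) = 1/(-8*I*√51/2601 + 2/(-3159)) = 1/(-8*I*√51/2601 + 2*(-1/3159)) = 1/(-8*I*√51/2601 - 2/3159) = 1/(-2/3159 - 8*I*√51/2601)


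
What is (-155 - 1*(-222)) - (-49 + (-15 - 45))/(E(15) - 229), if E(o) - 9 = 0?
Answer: 14631/220 ≈ 66.505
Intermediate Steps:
E(o) = 9 (E(o) = 9 + 0 = 9)
(-155 - 1*(-222)) - (-49 + (-15 - 45))/(E(15) - 229) = (-155 - 1*(-222)) - (-49 + (-15 - 45))/(9 - 229) = (-155 + 222) - (-49 - 60)/(-220) = 67 - (-109)*(-1)/220 = 67 - 1*109/220 = 67 - 109/220 = 14631/220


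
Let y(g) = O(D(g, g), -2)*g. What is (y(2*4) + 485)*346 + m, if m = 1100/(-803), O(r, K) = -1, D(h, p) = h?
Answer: 12047966/73 ≈ 1.6504e+5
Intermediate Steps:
m = -100/73 (m = 1100*(-1/803) = -100/73 ≈ -1.3699)
y(g) = -g
(y(2*4) + 485)*346 + m = (-2*4 + 485)*346 - 100/73 = (-1*8 + 485)*346 - 100/73 = (-8 + 485)*346 - 100/73 = 477*346 - 100/73 = 165042 - 100/73 = 12047966/73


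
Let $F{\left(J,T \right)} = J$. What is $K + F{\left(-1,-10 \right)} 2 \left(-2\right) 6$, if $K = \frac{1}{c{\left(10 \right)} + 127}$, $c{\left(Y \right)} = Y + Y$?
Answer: $\frac{3529}{147} \approx 24.007$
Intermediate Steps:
$c{\left(Y \right)} = 2 Y$
$K = \frac{1}{147}$ ($K = \frac{1}{2 \cdot 10 + 127} = \frac{1}{20 + 127} = \frac{1}{147} \approx 0.0068027$)
$K + F{\left(-1,-10 \right)} 2 \left(-2\right) 6 = \frac{1}{147} - 2 \left(-2\right) 6 = \frac{1}{147} - \left(-4\right) 6 = \frac{1}{147} - -24 = \frac{1}{147} + 24 = \frac{3529}{147}$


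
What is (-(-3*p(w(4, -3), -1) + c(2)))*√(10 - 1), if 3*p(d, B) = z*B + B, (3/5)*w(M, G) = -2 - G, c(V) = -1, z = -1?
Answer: 3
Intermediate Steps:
w(M, G) = -10/3 - 5*G/3 (w(M, G) = 5*(-2 - G)/3 = -10/3 - 5*G/3)
p(d, B) = 0 (p(d, B) = (-B + B)/3 = (⅓)*0 = 0)
(-(-3*p(w(4, -3), -1) + c(2)))*√(10 - 1) = (-(-3*0 - 1))*√(10 - 1) = (-(0 - 1))*√9 = -1*(-1)*3 = 1*3 = 3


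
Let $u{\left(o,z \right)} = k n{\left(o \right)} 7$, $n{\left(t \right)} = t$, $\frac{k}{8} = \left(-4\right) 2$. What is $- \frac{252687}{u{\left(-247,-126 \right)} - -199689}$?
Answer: $- \frac{252687}{310345} \approx -0.81421$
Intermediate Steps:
$k = -64$ ($k = 8 \left(\left(-4\right) 2\right) = 8 \left(-8\right) = -64$)
$u{\left(o,z \right)} = - 448 o$ ($u{\left(o,z \right)} = - 64 o 7 = - 448 o$)
$- \frac{252687}{u{\left(-247,-126 \right)} - -199689} = - \frac{252687}{\left(-448\right) \left(-247\right) - -199689} = - \frac{252687}{110656 + 199689} = - \frac{252687}{310345}$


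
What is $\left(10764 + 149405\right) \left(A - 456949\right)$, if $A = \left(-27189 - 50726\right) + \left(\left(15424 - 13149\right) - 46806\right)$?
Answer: $-92801117755$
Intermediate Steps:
$A = -122446$ ($A = -77915 + \left(2275 - 46806\right) = -77915 - 44531 = -122446$)
$\left(10764 + 149405\right) \left(A - 456949\right) = \left(10764 + 149405\right) \left(-122446 - 456949\right) = 160169 \left(-579395\right) = -92801117755$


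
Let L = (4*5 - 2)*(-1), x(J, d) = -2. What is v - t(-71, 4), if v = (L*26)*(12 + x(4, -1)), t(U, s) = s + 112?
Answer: -4796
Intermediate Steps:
t(U, s) = 112 + s
L = -18 (L = (20 - 2)*(-1) = 18*(-1) = -18)
v = -4680 (v = (-18*26)*(12 - 2) = -468*10 = -4680)
v - t(-71, 4) = -4680 - (112 + 4) = -4680 - 1*116 = -4680 - 116 = -4796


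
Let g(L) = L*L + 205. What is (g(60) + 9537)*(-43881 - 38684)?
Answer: -1101582230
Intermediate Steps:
g(L) = 205 + L² (g(L) = L² + 205 = 205 + L²)
(g(60) + 9537)*(-43881 - 38684) = ((205 + 60²) + 9537)*(-43881 - 38684) = ((205 + 3600) + 9537)*(-82565) = (3805 + 9537)*(-82565) = 13342*(-82565) = -1101582230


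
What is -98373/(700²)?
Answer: -98373/490000 ≈ -0.20076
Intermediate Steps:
-98373/(700²) = -98373/490000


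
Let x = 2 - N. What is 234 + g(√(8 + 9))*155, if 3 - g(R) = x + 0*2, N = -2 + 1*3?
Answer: 544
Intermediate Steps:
N = 1 (N = -2 + 3 = 1)
x = 1 (x = 2 - 1*1 = 2 - 1 = 1)
g(R) = 2 (g(R) = 3 - (1 + 0*2) = 3 - (1 + 0) = 3 - 1*1 = 3 - 1 = 2)
234 + g(√(8 + 9))*155 = 234 + 2*155 = 234 + 310 = 544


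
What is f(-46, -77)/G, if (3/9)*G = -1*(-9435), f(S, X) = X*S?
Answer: 3542/28305 ≈ 0.12514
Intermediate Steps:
f(S, X) = S*X
G = 28305 (G = 3*(-1*(-9435)) = 3*9435 = 28305)
f(-46, -77)/G = -46*(-77)/28305 = 3542*(1/28305) = 3542/28305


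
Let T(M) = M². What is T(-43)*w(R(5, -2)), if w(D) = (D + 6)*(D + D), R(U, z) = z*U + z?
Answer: 266256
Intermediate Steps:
R(U, z) = z + U*z (R(U, z) = U*z + z = z + U*z)
w(D) = 2*D*(6 + D) (w(D) = (6 + D)*(2*D) = 2*D*(6 + D))
T(-43)*w(R(5, -2)) = (-43)²*(2*(-2*(1 + 5))*(6 - 2*(1 + 5))) = 1849*(2*(-2*6)*(6 - 2*6)) = 1849*(2*(-12)*(6 - 12)) = 1849*(2*(-12)*(-6)) = 1849*144 = 266256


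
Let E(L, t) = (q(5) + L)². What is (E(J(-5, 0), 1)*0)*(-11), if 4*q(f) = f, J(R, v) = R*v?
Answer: 0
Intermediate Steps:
q(f) = f/4
E(L, t) = (5/4 + L)² (E(L, t) = ((¼)*5 + L)² = (5/4 + L)²)
(E(J(-5, 0), 1)*0)*(-11) = (((5 + 4*(-5*0))²/16)*0)*(-11) = (((5 + 4*0)²/16)*0)*(-11) = (((5 + 0)²/16)*0)*(-11) = (((1/16)*5²)*0)*(-11) = (((1/16)*25)*0)*(-11) = ((25/16)*0)*(-11) = 0*(-11) = 0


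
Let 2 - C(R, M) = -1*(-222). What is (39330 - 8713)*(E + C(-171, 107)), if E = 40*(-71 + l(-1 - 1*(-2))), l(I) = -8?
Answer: -103485460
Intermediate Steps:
C(R, M) = -220 (C(R, M) = 2 - (-1)*(-222) = 2 - 1*222 = 2 - 222 = -220)
E = -3160 (E = 40*(-71 - 8) = 40*(-79) = -3160)
(39330 - 8713)*(E + C(-171, 107)) = (39330 - 8713)*(-3160 - 220) = 30617*(-3380) = -103485460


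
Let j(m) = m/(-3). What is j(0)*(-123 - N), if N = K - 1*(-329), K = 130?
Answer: 0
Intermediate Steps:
j(m) = -m/3 (j(m) = m*(-1/3) = -m/3)
N = 459 (N = 130 - 1*(-329) = 130 + 329 = 459)
j(0)*(-123 - N) = (-1/3*0)*(-123 - 1*459) = 0*(-123 - 459) = 0*(-582) = 0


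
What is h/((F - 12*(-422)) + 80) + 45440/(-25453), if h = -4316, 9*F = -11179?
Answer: -2584412812/893833001 ≈ -2.8914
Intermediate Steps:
F = -11179/9 (F = (⅑)*(-11179) = -11179/9 ≈ -1242.1)
h/((F - 12*(-422)) + 80) + 45440/(-25453) = -4316/((-11179/9 - 12*(-422)) + 80) + 45440/(-25453) = -4316/((-11179/9 + 5064) + 80) + 45440*(-1/25453) = -4316/(34397/9 + 80) - 45440/25453 = -4316/35117/9 - 45440/25453 = -4316*9/35117 - 45440/25453 = -38844/35117 - 45440/25453 = -2584412812/893833001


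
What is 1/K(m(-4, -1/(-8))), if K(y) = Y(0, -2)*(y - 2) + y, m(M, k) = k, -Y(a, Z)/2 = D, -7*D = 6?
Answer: -56/173 ≈ -0.32370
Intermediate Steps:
D = -6/7 (D = -⅐*6 = -6/7 ≈ -0.85714)
Y(a, Z) = 12/7 (Y(a, Z) = -2*(-6/7) = 12/7)
K(y) = -24/7 + 19*y/7 (K(y) = 12*(y - 2)/7 + y = 12*(-2 + y)/7 + y = (-24/7 + 12*y/7) + y = -24/7 + 19*y/7)
1/K(m(-4, -1/(-8))) = 1/(-24/7 + 19*(-1/(-8))/7) = 1/(-24/7 + 19*(-1*(-⅛))/7) = 1/(-24/7 + (19/7)*(⅛)) = 1/(-24/7 + 19/56) = 1/(-173/56) = -56/173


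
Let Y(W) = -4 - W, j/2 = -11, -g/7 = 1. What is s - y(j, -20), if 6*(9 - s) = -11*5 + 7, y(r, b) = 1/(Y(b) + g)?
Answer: 152/9 ≈ 16.889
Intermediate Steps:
g = -7 (g = -7*1 = -7)
j = -22 (j = 2*(-11) = -22)
y(r, b) = 1/(-11 - b) (y(r, b) = 1/((-4 - b) - 7) = 1/(-11 - b))
s = 17 (s = 9 - (-11*5 + 7)/6 = 9 - (-55 + 7)/6 = 9 - ⅙*(-48) = 9 + 8 = 17)
s - y(j, -20) = 17 - (-1)/(11 - 20) = 17 - (-1)/(-9) = 17 - (-1)*(-1)/9 = 17 - 1*⅑ = 17 - ⅑ = 152/9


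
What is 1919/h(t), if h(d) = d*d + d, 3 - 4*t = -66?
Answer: 30704/5037 ≈ 6.0957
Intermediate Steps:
t = 69/4 (t = ¾ - ¼*(-66) = ¾ + 33/2 = 69/4 ≈ 17.250)
h(d) = d + d² (h(d) = d² + d = d + d²)
1919/h(t) = 1919/((69*(1 + 69/4)/4)) = 1919/(((69/4)*(73/4))) = 1919/(5037/16) = 1919*(16/5037) = 30704/5037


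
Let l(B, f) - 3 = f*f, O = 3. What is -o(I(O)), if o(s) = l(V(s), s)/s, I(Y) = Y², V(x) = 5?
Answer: -28/3 ≈ -9.3333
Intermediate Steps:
l(B, f) = 3 + f² (l(B, f) = 3 + f*f = 3 + f²)
o(s) = (3 + s²)/s
-o(I(O)) = -(3² + 3/(3²)) = -(9 + 3/9) = -(9 + 3*(⅑)) = -(9 + ⅓) = -1*28/3 = -28/3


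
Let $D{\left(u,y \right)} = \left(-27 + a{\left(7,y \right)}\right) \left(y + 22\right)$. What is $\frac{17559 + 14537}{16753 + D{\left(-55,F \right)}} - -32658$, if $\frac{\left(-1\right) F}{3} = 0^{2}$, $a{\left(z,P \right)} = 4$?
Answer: $\frac{530626622}{16247} \approx 32660.0$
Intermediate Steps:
$F = 0$ ($F = - 3 \cdot 0^{2} = \left(-3\right) 0 = 0$)
$D{\left(u,y \right)} = -506 - 23 y$ ($D{\left(u,y \right)} = \left(-27 + 4\right) \left(y + 22\right) = - 23 \left(22 + y\right) = -506 - 23 y$)
$\frac{17559 + 14537}{16753 + D{\left(-55,F \right)}} - -32658 = \frac{17559 + 14537}{16753 - 506} - -32658 = \frac{32096}{16753 + \left(-506 + 0\right)} + 32658 = \frac{32096}{16753 - 506} + 32658 = \frac{32096}{16247} + 32658 = \frac{530626622}{16247}$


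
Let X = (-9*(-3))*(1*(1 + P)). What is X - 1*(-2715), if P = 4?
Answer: 2850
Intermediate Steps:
X = 135 (X = (-9*(-3))*(1*(1 + 4)) = 27*(1*5) = 27*5 = 135)
X - 1*(-2715) = 135 - 1*(-2715) = 135 + 2715 = 2850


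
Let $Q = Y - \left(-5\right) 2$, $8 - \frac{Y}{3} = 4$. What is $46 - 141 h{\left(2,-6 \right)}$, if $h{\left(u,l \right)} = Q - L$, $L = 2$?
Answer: $-2774$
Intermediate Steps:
$Y = 12$ ($Y = 24 - 12 = 12$)
$Q = 22$ ($Q = 12 - \left(-5\right) 2 = 12 - -10 = 12 + 10 = 22$)
$h{\left(u,l \right)} = 20$ ($h{\left(u,l \right)} = 22 - 2 = 20$)
$46 - 141 h{\left(2,-6 \right)} = 46 - 2820 = -2774$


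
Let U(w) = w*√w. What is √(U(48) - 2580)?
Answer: 2*√(-645 + 48*√3) ≈ 47.407*I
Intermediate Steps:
U(w) = w^(3/2)
√(U(48) - 2580) = √(48^(3/2) - 2580) = √(192*√3 - 2580) = √(-2580 + 192*√3)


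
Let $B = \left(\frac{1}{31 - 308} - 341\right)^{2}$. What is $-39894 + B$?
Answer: $\frac{5861287038}{76729} \approx 76390.0$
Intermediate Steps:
$B = \frac{8922313764}{76729}$ ($B = \left(\frac{1}{-277} - 341\right)^{2} = \left(- \frac{1}{277} - 341\right)^{2} = \left(- \frac{94458}{277}\right)^{2} = \frac{8922313764}{76729} \approx 1.1628 \cdot 10^{5}$)
$-39894 + B = -39894 + \frac{8922313764}{76729} = \frac{5861287038}{76729}$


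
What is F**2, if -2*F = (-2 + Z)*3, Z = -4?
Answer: 81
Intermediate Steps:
F = 9 (F = -(-2 - 4)*3/2 = -(-3)*3 = -1/2*(-18) = 9)
F**2 = 9**2 = 81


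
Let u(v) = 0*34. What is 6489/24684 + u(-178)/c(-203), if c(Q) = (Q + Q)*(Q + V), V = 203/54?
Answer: 2163/8228 ≈ 0.26288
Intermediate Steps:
V = 203/54 (V = 203*(1/54) = 203/54 ≈ 3.7593)
u(v) = 0
c(Q) = 2*Q*(203/54 + Q) (c(Q) = (Q + Q)*(Q + 203/54) = (2*Q)*(203/54 + Q) = 2*Q*(203/54 + Q))
6489/24684 + u(-178)/c(-203) = 6489/24684 + 0/(((1/27)*(-203)*(203 + 54*(-203)))) = 6489*(1/24684) + 0/(((1/27)*(-203)*(203 - 10962))) = 2163/8228 + 0/(((1/27)*(-203)*(-10759))) = 2163/8228 + 0/(2184077/27) = 2163/8228 + 0*(27/2184077) = 2163/8228 + 0 = 2163/8228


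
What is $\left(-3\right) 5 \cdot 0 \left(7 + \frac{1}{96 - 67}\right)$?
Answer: $0$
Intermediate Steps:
$\left(-3\right) 5 \cdot 0 \left(7 + \frac{1}{96 - 67}\right) = \left(-15\right) 0 \left(7 + \frac{1}{29}\right) = 0 \left(7 + \frac{1}{29}\right) = 0 \cdot \frac{204}{29} = 0$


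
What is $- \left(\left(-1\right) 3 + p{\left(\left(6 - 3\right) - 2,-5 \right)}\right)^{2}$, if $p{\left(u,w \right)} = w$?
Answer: $-64$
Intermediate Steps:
$- \left(\left(-1\right) 3 + p{\left(\left(6 - 3\right) - 2,-5 \right)}\right)^{2} = - \left(\left(-1\right) 3 - 5\right)^{2} = - \left(-3 - 5\right)^{2} = - \left(-8\right)^{2} = \left(-1\right) 64 = -64$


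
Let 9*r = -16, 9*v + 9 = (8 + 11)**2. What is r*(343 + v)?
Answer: -55024/81 ≈ -679.31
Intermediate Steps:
v = 352/9 (v = -1 + (8 + 11)**2/9 = -1 + (1/9)*19**2 = -1 + (1/9)*361 = -1 + 361/9 = 352/9 ≈ 39.111)
r = -16/9 (r = (1/9)*(-16) = -16/9 ≈ -1.7778)
r*(343 + v) = -16*(343 + 352/9)/9 = -16/9*3439/9 = -55024/81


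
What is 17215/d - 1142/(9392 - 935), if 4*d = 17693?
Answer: 562143614/149629701 ≈ 3.7569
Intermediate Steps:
d = 17693/4 (d = (1/4)*17693 = 17693/4 ≈ 4423.3)
17215/d - 1142/(9392 - 935) = 17215/(17693/4) - 1142/(9392 - 935) = 17215*(4/17693) - 1142/8457 = 68860/17693 - 1142*1/8457 = 68860/17693 - 1142/8457 = 562143614/149629701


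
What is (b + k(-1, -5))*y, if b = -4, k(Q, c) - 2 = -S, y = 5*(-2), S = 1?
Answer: 30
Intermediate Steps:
y = -10
k(Q, c) = 1 (k(Q, c) = 2 - 1*1 = 2 - 1 = 1)
(b + k(-1, -5))*y = (-4 + 1)*(-10) = -3*(-10) = 30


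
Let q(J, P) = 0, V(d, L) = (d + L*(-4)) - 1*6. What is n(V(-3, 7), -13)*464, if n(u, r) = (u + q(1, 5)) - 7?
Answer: -20416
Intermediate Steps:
V(d, L) = -6 + d - 4*L (V(d, L) = (d - 4*L) - 6 = -6 + d - 4*L)
n(u, r) = -7 + u (n(u, r) = (u + 0) - 7 = u - 7 = -7 + u)
n(V(-3, 7), -13)*464 = (-7 + (-6 - 3 - 4*7))*464 = (-7 + (-6 - 3 - 28))*464 = (-7 - 37)*464 = -44*464 = -20416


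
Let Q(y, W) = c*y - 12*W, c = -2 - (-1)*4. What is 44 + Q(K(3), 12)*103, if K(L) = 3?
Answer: -14170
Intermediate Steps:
c = 2 (c = -2 - 1*(-4) = -2 + 4 = 2)
Q(y, W) = -12*W + 2*y (Q(y, W) = 2*y - 12*W = -12*W + 2*y)
44 + Q(K(3), 12)*103 = 44 + (-12*12 + 2*3)*103 = 44 + (-144 + 6)*103 = 44 - 138*103 = 44 - 14214 = -14170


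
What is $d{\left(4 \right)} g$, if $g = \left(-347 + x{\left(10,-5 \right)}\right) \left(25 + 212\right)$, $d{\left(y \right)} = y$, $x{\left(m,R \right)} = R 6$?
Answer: $-357396$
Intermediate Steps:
$x{\left(m,R \right)} = 6 R$
$g = -89349$ ($g = \left(-347 + 6 \left(-5\right)\right) \left(25 + 212\right) = \left(-347 - 30\right) 237 = \left(-377\right) 237 = -89349$)
$d{\left(4 \right)} g = 4 \left(-89349\right) = -357396$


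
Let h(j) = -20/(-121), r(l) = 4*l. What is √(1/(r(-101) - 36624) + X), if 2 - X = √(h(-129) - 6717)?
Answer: √(82948783335 - 3770450156*I*√812737)/203654 ≈ 6.48 - 6.3238*I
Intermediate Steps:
h(j) = 20/121 (h(j) = -20*(-1/121) = 20/121)
X = 2 - I*√812737/11 (X = 2 - √(20/121 - 6717) = 2 - √(-812737/121) = 2 - I*√812737/11 ≈ 2.0 - 81.956*I)
√(1/(r(-101) - 36624) + X) = √(1/(4*(-101) - 36624) + (2 - I*√812737/11)) = √(1/(-404 - 36624) + (2 - I*√812737/11)) = √(1/(-37028) + (2 - I*√812737/11)) = √(-1/37028 + (2 - I*√812737/11)) = √(74055/37028 - I*√812737/11)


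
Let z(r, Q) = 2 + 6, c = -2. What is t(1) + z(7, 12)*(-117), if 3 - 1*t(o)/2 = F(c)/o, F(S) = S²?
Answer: -938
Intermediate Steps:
z(r, Q) = 8
t(o) = 6 - 8/o (t(o) = 6 - 2*(-2)²/o = 6 - 8/o)
t(1) + z(7, 12)*(-117) = (6 - 8/1) + 8*(-117) = (6 - 8*1) - 936 = (6 - 8) - 936 = -2 - 936 = -938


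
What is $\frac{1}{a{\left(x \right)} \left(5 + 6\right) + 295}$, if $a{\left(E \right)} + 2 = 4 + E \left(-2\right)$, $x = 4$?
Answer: $\frac{1}{229} \approx 0.0043668$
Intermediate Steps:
$a{\left(E \right)} = 2 - 2 E$ ($a{\left(E \right)} = -2 + \left(4 + E \left(-2\right)\right) = -2 - \left(-4 + 2 E\right) = 2 - 2 E$)
$\frac{1}{a{\left(x \right)} \left(5 + 6\right) + 295} = \frac{1}{\left(2 - 8\right) \left(5 + 6\right) + 295} = \frac{1}{\left(2 - 8\right) 11 + 295} = \frac{1}{\left(-6\right) 11 + 295} = \frac{1}{-66 + 295} = \frac{1}{229}$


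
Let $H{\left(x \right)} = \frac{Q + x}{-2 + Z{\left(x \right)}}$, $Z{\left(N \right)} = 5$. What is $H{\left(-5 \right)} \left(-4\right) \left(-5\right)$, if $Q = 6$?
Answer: $\frac{20}{3} \approx 6.6667$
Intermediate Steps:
$H{\left(x \right)} = 2 + \frac{x}{3}$ ($H{\left(x \right)} = \frac{6 + x}{-2 + 5} = \frac{6 + x}{3} = \left(6 + x\right) \frac{1}{3} = 2 + \frac{x}{3}$)
$H{\left(-5 \right)} \left(-4\right) \left(-5\right) = \left(2 + \frac{1}{3} \left(-5\right)\right) \left(-4\right) \left(-5\right) = \left(2 - \frac{5}{3}\right) \left(-4\right) \left(-5\right) = \frac{1}{3} \left(-4\right) \left(-5\right) = \left(- \frac{4}{3}\right) \left(-5\right) = \frac{20}{3}$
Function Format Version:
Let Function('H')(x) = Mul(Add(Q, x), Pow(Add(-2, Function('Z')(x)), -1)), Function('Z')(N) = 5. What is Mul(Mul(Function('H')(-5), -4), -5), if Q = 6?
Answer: Rational(20, 3) ≈ 6.6667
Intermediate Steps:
Function('H')(x) = Add(2, Mul(Rational(1, 3), x)) (Function('H')(x) = Mul(Add(6, x), Pow(Add(-2, 5), -1)) = Mul(Add(6, x), Pow(3, -1)) = Mul(Add(6, x), Rational(1, 3)) = Add(2, Mul(Rational(1, 3), x)))
Mul(Mul(Function('H')(-5), -4), -5) = Mul(Mul(Add(2, Mul(Rational(1, 3), -5)), -4), -5) = Mul(Mul(Add(2, Rational(-5, 3)), -4), -5) = Mul(Mul(Rational(1, 3), -4), -5) = Mul(Rational(-4, 3), -5) = Rational(20, 3)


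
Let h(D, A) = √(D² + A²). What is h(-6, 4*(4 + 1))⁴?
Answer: 190096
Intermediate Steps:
h(D, A) = √(A² + D²)
h(-6, 4*(4 + 1))⁴ = (√((4*(4 + 1))² + (-6)²))⁴ = (√((4*5)² + 36))⁴ = (√(20² + 36))⁴ = (√(400 + 36))⁴ = (√436)⁴ = (2*√109)⁴ = 190096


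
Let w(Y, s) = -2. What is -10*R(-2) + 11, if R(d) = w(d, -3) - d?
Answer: 11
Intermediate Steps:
R(d) = -2 - d
-10*R(-2) + 11 = -10*(-2 - 1*(-2)) + 11 = -10*(-2 + 2) + 11 = -10*0 + 11 = 0 + 11 = 11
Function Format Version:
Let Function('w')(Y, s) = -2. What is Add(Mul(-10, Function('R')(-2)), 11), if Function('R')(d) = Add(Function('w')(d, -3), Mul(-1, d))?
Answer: 11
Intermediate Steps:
Function('R')(d) = Add(-2, Mul(-1, d))
Add(Mul(-10, Function('R')(-2)), 11) = Add(Mul(-10, Add(-2, Mul(-1, -2))), 11) = Add(Mul(-10, Add(-2, 2)), 11) = Add(Mul(-10, 0), 11) = Add(0, 11) = 11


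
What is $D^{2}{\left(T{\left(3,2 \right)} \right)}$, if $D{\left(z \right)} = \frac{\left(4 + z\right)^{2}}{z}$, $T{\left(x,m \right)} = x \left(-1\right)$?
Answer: $\frac{1}{9} \approx 0.11111$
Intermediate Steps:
$T{\left(x,m \right)} = - x$
$D{\left(z \right)} = \frac{\left(4 + z\right)^{2}}{z}$
$D^{2}{\left(T{\left(3,2 \right)} \right)} = \left(\frac{\left(4 - 3\right)^{2}}{\left(-1\right) 3}\right)^{2} = \left(\frac{\left(4 - 3\right)^{2}}{-3}\right)^{2} = \left(- \frac{1^{2}}{3}\right)^{2} = \left(\left(- \frac{1}{3}\right) 1\right)^{2} = \left(- \frac{1}{3}\right)^{2} = \frac{1}{9}$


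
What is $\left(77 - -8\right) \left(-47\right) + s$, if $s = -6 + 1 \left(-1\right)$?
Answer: $-4002$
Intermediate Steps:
$s = -7$ ($s = -6 - 1 = -7$)
$\left(77 - -8\right) \left(-47\right) + s = \left(77 - -8\right) \left(-47\right) - 7 = \left(77 + 8\right) \left(-47\right) - 7 = 85 \left(-47\right) - 7 = -3995 - 7 = -4002$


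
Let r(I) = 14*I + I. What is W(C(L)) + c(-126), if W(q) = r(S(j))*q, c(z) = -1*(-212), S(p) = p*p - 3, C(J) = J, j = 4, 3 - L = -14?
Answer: 3527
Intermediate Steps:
L = 17 (L = 3 - 1*(-14) = 3 + 14 = 17)
S(p) = -3 + p**2 (S(p) = p**2 - 3 = -3 + p**2)
r(I) = 15*I
c(z) = 212
W(q) = 195*q (W(q) = (15*(-3 + 4**2))*q = (15*(-3 + 16))*q = (15*13)*q = 195*q)
W(C(L)) + c(-126) = 195*17 + 212 = 3315 + 212 = 3527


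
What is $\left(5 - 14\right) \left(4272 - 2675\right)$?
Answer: $-14373$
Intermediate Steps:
$\left(5 - 14\right) \left(4272 - 2675\right) = \left(5 - 14\right) 1597 = \left(-9\right) 1597 = -14373$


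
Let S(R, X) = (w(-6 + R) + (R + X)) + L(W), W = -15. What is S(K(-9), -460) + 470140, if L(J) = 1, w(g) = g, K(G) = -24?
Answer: 469627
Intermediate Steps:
S(R, X) = -5 + X + 2*R (S(R, X) = ((-6 + R) + (R + X)) + 1 = (-6 + X + 2*R) + 1 = -5 + X + 2*R)
S(K(-9), -460) + 470140 = (-5 - 460 + 2*(-24)) + 470140 = (-5 - 460 - 48) + 470140 = -513 + 470140 = 469627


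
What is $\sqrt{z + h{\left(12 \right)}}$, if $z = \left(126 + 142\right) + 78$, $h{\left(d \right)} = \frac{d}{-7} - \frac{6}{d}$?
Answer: $\frac{\sqrt{67382}}{14} \approx 18.541$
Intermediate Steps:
$h{\left(d \right)} = - \frac{6}{d} - \frac{d}{7}$ ($h{\left(d \right)} = d \left(- \frac{1}{7}\right) - \frac{6}{d} = - \frac{d}{7} - \frac{6}{d} = - \frac{6}{d} - \frac{d}{7}$)
$z = 346$ ($z = 268 + 78 = 346$)
$\sqrt{z + h{\left(12 \right)}} = \sqrt{346 - \left(\frac{12}{7} + \frac{6}{12}\right)} = \sqrt{346 - \frac{31}{14}} = \sqrt{\frac{4813}{14}} = \frac{\sqrt{67382}}{14}$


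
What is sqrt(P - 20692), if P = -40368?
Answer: 2*I*sqrt(15265) ≈ 247.1*I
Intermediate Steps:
sqrt(P - 20692) = sqrt(-40368 - 20692) = sqrt(-61060) = 2*I*sqrt(15265)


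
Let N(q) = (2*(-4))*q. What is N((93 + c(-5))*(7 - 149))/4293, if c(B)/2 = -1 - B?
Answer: 114736/4293 ≈ 26.726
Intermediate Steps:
c(B) = -2 - 2*B (c(B) = 2*(-1 - B) = -2 - 2*B)
N(q) = -8*q
N((93 + c(-5))*(7 - 149))/4293 = -8*(93 + (-2 - 2*(-5)))*(7 - 149)/4293 = -8*(93 + (-2 + 10))*(-142)*(1/4293) = -8*(93 + 8)*(-142)*(1/4293) = -808*(-142)*(1/4293) = -8*(-14342)*(1/4293) = 114736*(1/4293) = 114736/4293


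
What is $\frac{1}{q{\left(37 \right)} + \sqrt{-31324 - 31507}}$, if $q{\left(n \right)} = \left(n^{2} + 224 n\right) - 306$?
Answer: $\frac{9351}{87504032} - \frac{i \sqrt{62831}}{87504032} \approx 0.00010686 - 2.8646 \cdot 10^{-6} i$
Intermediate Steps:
$q{\left(n \right)} = -306 + n^{2} + 224 n$
$\frac{1}{q{\left(37 \right)} + \sqrt{-31324 - 31507}} = \frac{1}{\left(-306 + 37^{2} + 224 \cdot 37\right) + \sqrt{-31324 - 31507}} = \frac{1}{\left(-306 + 1369 + 8288\right) + \sqrt{-62831}} = \frac{1}{9351 + i \sqrt{62831}}$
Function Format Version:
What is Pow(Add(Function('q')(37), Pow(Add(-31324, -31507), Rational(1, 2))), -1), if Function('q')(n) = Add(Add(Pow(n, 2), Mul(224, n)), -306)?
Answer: Add(Rational(9351, 87504032), Mul(Rational(-1, 87504032), I, Pow(62831, Rational(1, 2)))) ≈ Add(0.00010686, Mul(-2.8646e-6, I))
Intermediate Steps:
Function('q')(n) = Add(-306, Pow(n, 2), Mul(224, n))
Pow(Add(Function('q')(37), Pow(Add(-31324, -31507), Rational(1, 2))), -1) = Pow(Add(Add(-306, Pow(37, 2), Mul(224, 37)), Pow(Add(-31324, -31507), Rational(1, 2))), -1) = Pow(Add(Add(-306, 1369, 8288), Pow(-62831, Rational(1, 2))), -1) = Pow(Add(9351, Mul(I, Pow(62831, Rational(1, 2)))), -1)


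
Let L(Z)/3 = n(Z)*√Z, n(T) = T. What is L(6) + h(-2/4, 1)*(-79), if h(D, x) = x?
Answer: -79 + 18*√6 ≈ -34.909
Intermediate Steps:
L(Z) = 3*Z^(3/2) (L(Z) = 3*(Z*√Z) = 3*Z^(3/2))
L(6) + h(-2/4, 1)*(-79) = 3*6^(3/2) + 1*(-79) = 3*(6*√6) - 79 = 18*√6 - 79 = -79 + 18*√6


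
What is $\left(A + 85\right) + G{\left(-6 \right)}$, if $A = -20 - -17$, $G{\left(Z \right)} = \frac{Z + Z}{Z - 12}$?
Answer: $\frac{248}{3} \approx 82.667$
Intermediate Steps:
$G{\left(Z \right)} = \frac{2 Z}{-12 + Z}$
$A = -3$ ($A = -20 + 17 = -3$)
$\left(A + 85\right) + G{\left(-6 \right)} = \left(-3 + 85\right) + 2 \left(-6\right) \frac{1}{-12 - 6} = 82 + 2 \left(-6\right) \frac{1}{-18} = 82 + 2 \left(-6\right) \left(- \frac{1}{18}\right) = 82 + \frac{2}{3} = \frac{248}{3}$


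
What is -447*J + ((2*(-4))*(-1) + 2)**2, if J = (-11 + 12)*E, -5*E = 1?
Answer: 947/5 ≈ 189.40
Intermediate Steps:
E = -1/5 (E = -1/5*1 = -1/5 ≈ -0.20000)
J = -1/5 (J = (-11 + 12)*(-1/5) = 1*(-1/5) = -1/5 ≈ -0.20000)
-447*J + ((2*(-4))*(-1) + 2)**2 = -447*(-1/5) + ((2*(-4))*(-1) + 2)**2 = 447/5 + (-8*(-1) + 2)**2 = 447/5 + (8 + 2)**2 = 447/5 + 10**2 = 447/5 + 100 = 947/5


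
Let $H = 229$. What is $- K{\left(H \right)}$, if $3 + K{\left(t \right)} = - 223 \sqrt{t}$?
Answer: $3 + 223 \sqrt{229} \approx 3377.6$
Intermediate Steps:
$K{\left(t \right)} = -3 - 223 \sqrt{t}$
$- K{\left(H \right)} = - (-3 - 223 \sqrt{229}) = 3 + 223 \sqrt{229}$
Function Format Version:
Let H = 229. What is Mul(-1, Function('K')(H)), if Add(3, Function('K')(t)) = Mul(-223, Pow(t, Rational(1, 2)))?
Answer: Add(3, Mul(223, Pow(229, Rational(1, 2)))) ≈ 3377.6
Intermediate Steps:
Function('K')(t) = Add(-3, Mul(-223, Pow(t, Rational(1, 2))))
Mul(-1, Function('K')(H)) = Mul(-1, Add(-3, Mul(-223, Pow(229, Rational(1, 2))))) = Add(3, Mul(223, Pow(229, Rational(1, 2))))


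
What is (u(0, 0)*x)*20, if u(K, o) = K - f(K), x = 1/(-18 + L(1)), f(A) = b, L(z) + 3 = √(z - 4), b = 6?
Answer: 210/37 + 10*I*√3/37 ≈ 5.6757 + 0.46812*I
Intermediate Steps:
L(z) = -3 + √(-4 + z) (L(z) = -3 + √(z - 4) = -3 + √(-4 + z))
f(A) = 6
x = 1/(-21 + I*√3) (x = 1/(-18 + (-3 + √(-4 + 1))) = 1/(-18 + (-3 + √(-3))) = 1/(-18 + (-3 + I*√3)) = 1/(-21 + I*√3) ≈ -0.047297 - 0.003901*I)
u(K, o) = -6 + K (u(K, o) = K - 1*6 = K - 6 = -6 + K)
(u(0, 0)*x)*20 = ((-6 + 0)*(-7/148 - I*√3/444))*20 = -6*(-7/148 - I*√3/444)*20 = (21/74 + I*√3/74)*20 = 210/37 + 10*I*√3/37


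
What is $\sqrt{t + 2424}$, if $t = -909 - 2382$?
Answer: $17 i \sqrt{3} \approx 29.445 i$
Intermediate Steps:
$t = -3291$
$\sqrt{t + 2424} = \sqrt{-3291 + 2424} = \sqrt{-867} = 17 i \sqrt{3}$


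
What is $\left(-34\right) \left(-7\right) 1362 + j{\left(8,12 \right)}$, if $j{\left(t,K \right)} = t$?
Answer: $324164$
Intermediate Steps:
$\left(-34\right) \left(-7\right) 1362 + j{\left(8,12 \right)} = \left(-34\right) \left(-7\right) 1362 + 8 = 238 \cdot 1362 + 8 = 324156 + 8 = 324164$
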